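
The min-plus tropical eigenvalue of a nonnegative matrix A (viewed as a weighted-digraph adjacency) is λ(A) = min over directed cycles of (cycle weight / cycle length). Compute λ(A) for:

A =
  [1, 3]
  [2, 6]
λ(A) = 1

Enumerate directed cycles and compute their means (weight / length). Sample:
  cycle 0 → 0: weight = 1, length = 1, mean = 1/1 ≈ 1.000
  cycle 1 → 1: weight = 6, length = 1, mean = 6/1 ≈ 6.000
  cycle 0 → 1 → 0: weight = 5, length = 2, mean = 5/2 ≈ 2.500
  cycle 1 → 0 → 1: weight = 5, length = 2, mean = 5/2 ≈ 2.500
Minimum mean = 1.000, attained e.g. along the cycle 0 → 0 with weight 1 and length 1. So λ(A) = 1/1 = 1.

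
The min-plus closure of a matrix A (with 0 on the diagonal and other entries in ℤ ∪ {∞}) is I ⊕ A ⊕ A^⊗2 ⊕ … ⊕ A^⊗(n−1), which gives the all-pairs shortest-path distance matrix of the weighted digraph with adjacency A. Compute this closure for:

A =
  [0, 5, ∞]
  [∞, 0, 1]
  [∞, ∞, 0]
Closure =
  [0, 5, 6]
  [∞, 0, 1]
  [∞, ∞, 0]

This is the Floyd-Warshall all-pairs shortest-path computation. For each intermediate vertex k = 0, 1, …, 2, update dist[i][j] ← min(dist[i][j], dist[i][k] + dist[k][j]). The final matrix gives, for each (i, j), the minimum total weight of any directed path from i to j (possibly empty when i = j).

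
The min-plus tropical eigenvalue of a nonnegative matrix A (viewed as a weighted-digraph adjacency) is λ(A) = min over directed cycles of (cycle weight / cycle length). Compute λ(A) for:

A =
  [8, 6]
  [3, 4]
λ(A) = 4

Enumerate directed cycles and compute their means (weight / length). Sample:
  cycle 0 → 0: weight = 8, length = 1, mean = 8/1 ≈ 8.000
  cycle 1 → 1: weight = 4, length = 1, mean = 4/1 ≈ 4.000
  cycle 0 → 1 → 0: weight = 9, length = 2, mean = 9/2 ≈ 4.500
  cycle 1 → 0 → 1: weight = 9, length = 2, mean = 9/2 ≈ 4.500
Minimum mean = 4.000, attained e.g. along the cycle 1 → 1 with weight 4 and length 1. So λ(A) = 4/1 = 4.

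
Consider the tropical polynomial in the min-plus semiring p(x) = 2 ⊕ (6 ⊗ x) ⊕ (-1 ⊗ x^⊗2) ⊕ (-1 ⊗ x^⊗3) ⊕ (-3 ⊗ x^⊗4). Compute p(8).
p(8) = 2

A tropical monomial a ⊗ x^⊗i evaluates to a + i · x. Evaluating each term at x = 8:
  Term 0 contributes 2 + 0 · 8 = 2
  Term 1 contributes 6 + 1 · 8 = 14
  Term 2 contributes -1 + 2 · 8 = 15
  Term 3 contributes -1 + 3 · 8 = 23
  Term 4 contributes -3 + 4 · 8 = 29
p(8) = ⊕ of these = min[2, 14, 15, 23, 29] = 2.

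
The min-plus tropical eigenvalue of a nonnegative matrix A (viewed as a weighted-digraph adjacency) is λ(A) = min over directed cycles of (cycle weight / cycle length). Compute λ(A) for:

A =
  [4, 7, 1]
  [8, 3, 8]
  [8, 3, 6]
λ(A) = 3

Enumerate directed cycles and compute their means (weight / length). Sample:
  cycle 0 → 0: weight = 4, length = 1, mean = 4/1 ≈ 4.000
  cycle 1 → 1: weight = 3, length = 1, mean = 3/1 ≈ 3.000
  cycle 2 → 2: weight = 6, length = 1, mean = 6/1 ≈ 6.000
  cycle 0 → 1 → 0: weight = 15, length = 2, mean = 15/2 ≈ 7.500
  cycle 0 → 2 → 0: weight = 9, length = 2, mean = 9/2 ≈ 4.500
  cycle 1 → 0 → 1: weight = 15, length = 2, mean = 15/2 ≈ 7.500
Minimum mean = 3.000, attained e.g. along the cycle 1 → 1 with weight 3 and length 1. So λ(A) = 3/1 = 3.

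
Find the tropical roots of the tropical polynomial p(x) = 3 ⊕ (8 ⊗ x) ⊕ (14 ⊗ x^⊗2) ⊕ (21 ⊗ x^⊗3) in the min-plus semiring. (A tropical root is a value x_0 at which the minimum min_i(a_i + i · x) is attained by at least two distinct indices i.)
Roots: {-7, -6, -5}

Each tropical root is a break point of the lower envelope of the lines y = a_i + i · x (there are 4 lines, with slopes 0, 1, ..., 3). Only the lines that attain the minimum somewhere contribute to roots; other lines are dominated. Here the surviving (envelope) indices are i = 3, i = 2, i = 1, i = 0.
Intersections between consecutive envelope lines give the roots: for adjacent envelope indices i < j the intersection is x = (a_i − a_j) / (j − i). Reading off the sorted break points: {-7, -6, -5}.
Verification: at each break x_0, at least two indices attain the minimum of min_i(a_i + i · x_0).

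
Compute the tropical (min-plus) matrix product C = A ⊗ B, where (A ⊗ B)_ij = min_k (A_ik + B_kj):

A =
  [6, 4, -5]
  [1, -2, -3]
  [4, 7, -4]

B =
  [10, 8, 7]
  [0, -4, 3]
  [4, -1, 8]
A ⊗ B =
  [-1, -6, 3]
  [-2, -6, 1]
  [0, -5, 4]

Apply the min-plus product entry-by-entry:
  C[0][0] = min over k of (A[0][0] + B[0][0] = 6 + 10 = 16, A[0][1] + B[1][0] = 4 + 0 = 4, A[0][2] + B[2][0] = -5 + 4 = -1) = -1 (attained at k = 2)
  C[0][1] = min over k of (A[0][0] + B[0][1] = 6 + 8 = 14, A[0][1] + B[1][1] = 4 + -4 = 0, A[0][2] + B[2][1] = -5 + -1 = -6) = -6 (attained at k = 2)
  C[0][2] = min over k of (A[0][0] + B[0][2] = 6 + 7 = 13, A[0][1] + B[1][2] = 4 + 3 = 7, A[0][2] + B[2][2] = -5 + 8 = 3) = 3 (attained at k = 2)
  C[1][0] = min over k of (A[1][0] + B[0][0] = 1 + 10 = 11, A[1][1] + B[1][0] = -2 + 0 = -2, A[1][2] + B[2][0] = -3 + 4 = 1) = -2 (attained at k = 1)
  C[1][1] = min over k of (A[1][0] + B[0][1] = 1 + 8 = 9, A[1][1] + B[1][1] = -2 + -4 = -6, A[1][2] + B[2][1] = -3 + -1 = -4) = -6 (attained at k = 1)
  C[1][2] = min over k of (A[1][0] + B[0][2] = 1 + 7 = 8, A[1][1] + B[1][2] = -2 + 3 = 1, A[1][2] + B[2][2] = -3 + 8 = 5) = 1 (attained at k = 1)
  C[2][0] = min over k of (A[2][0] + B[0][0] = 4 + 10 = 14, A[2][1] + B[1][0] = 7 + 0 = 7, A[2][2] + B[2][0] = -4 + 4 = 0) = 0 (attained at k = 2)
  C[2][1] = min over k of (A[2][0] + B[0][1] = 4 + 8 = 12, A[2][1] + B[1][1] = 7 + -4 = 3, A[2][2] + B[2][1] = -4 + -1 = -5) = -5 (attained at k = 2)
  C[2][2] = min over k of (A[2][0] + B[0][2] = 4 + 7 = 11, A[2][1] + B[1][2] = 7 + 3 = 10, A[2][2] + B[2][2] = -4 + 8 = 4) = 4 (attained at k = 2)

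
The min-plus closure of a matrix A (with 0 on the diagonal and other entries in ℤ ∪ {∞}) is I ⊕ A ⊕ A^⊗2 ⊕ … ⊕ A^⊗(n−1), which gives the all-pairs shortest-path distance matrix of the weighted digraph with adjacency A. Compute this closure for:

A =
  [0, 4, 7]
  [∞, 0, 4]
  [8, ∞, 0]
Closure =
  [0, 4, 7]
  [12, 0, 4]
  [8, 12, 0]

This is the Floyd-Warshall all-pairs shortest-path computation. For each intermediate vertex k = 0, 1, …, 2, update dist[i][j] ← min(dist[i][j], dist[i][k] + dist[k][j]). The final matrix gives, for each (i, j), the minimum total weight of any directed path from i to j (possibly empty when i = j).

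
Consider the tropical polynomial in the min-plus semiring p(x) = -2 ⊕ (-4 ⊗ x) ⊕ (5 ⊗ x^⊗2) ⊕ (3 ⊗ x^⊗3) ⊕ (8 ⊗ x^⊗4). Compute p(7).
p(7) = -2

A tropical monomial a ⊗ x^⊗i evaluates to a + i · x. Evaluating each term at x = 7:
  Term 0 contributes -2 + 0 · 7 = -2
  Term 1 contributes -4 + 1 · 7 = 3
  Term 2 contributes 5 + 2 · 7 = 19
  Term 3 contributes 3 + 3 · 7 = 24
  Term 4 contributes 8 + 4 · 7 = 36
p(7) = ⊕ of these = min[-2, 3, 19, 24, 36] = -2.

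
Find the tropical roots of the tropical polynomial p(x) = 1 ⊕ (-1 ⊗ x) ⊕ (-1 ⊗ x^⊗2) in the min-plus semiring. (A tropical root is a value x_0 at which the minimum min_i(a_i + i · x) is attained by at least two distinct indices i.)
Roots: {0, 2}

Each tropical root is a break point of the lower envelope of the lines y = a_i + i · x (there are 3 lines, with slopes 0, 1, ..., 2). Only the lines that attain the minimum somewhere contribute to roots; other lines are dominated. Here the surviving (envelope) indices are i = 2, i = 1, i = 0.
Intersections between consecutive envelope lines give the roots: for adjacent envelope indices i < j the intersection is x = (a_i − a_j) / (j − i). Reading off the sorted break points: {0, 2}.
Verification: at each break x_0, at least two indices attain the minimum of min_i(a_i + i · x_0).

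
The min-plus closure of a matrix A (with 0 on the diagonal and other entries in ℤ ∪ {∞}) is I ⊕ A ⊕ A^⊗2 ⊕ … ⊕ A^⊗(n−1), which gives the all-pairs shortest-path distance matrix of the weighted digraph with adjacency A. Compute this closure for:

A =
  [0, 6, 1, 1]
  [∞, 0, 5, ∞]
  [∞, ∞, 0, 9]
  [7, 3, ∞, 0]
Closure =
  [0, 4, 1, 1]
  [21, 0, 5, 14]
  [16, 12, 0, 9]
  [7, 3, 8, 0]

This is the Floyd-Warshall all-pairs shortest-path computation. For each intermediate vertex k = 0, 1, …, 3, update dist[i][j] ← min(dist[i][j], dist[i][k] + dist[k][j]). The final matrix gives, for each (i, j), the minimum total weight of any directed path from i to j (possibly empty when i = j).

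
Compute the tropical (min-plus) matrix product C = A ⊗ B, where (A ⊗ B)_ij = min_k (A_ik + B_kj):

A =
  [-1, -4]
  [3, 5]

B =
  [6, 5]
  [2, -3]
A ⊗ B =
  [-2, -7]
  [7, 2]

Apply the min-plus product entry-by-entry:
  C[0][0] = min over k of (A[0][0] + B[0][0] = -1 + 6 = 5, A[0][1] + B[1][0] = -4 + 2 = -2) = -2 (attained at k = 1)
  C[0][1] = min over k of (A[0][0] + B[0][1] = -1 + 5 = 4, A[0][1] + B[1][1] = -4 + -3 = -7) = -7 (attained at k = 1)
  C[1][0] = min over k of (A[1][0] + B[0][0] = 3 + 6 = 9, A[1][1] + B[1][0] = 5 + 2 = 7) = 7 (attained at k = 1)
  C[1][1] = min over k of (A[1][0] + B[0][1] = 3 + 5 = 8, A[1][1] + B[1][1] = 5 + -3 = 2) = 2 (attained at k = 1)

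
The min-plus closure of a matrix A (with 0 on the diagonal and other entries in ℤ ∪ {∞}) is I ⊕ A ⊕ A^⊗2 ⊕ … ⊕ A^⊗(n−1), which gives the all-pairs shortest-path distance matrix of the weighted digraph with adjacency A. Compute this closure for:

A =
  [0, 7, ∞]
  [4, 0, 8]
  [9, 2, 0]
Closure =
  [0, 7, 15]
  [4, 0, 8]
  [6, 2, 0]

This is the Floyd-Warshall all-pairs shortest-path computation. For each intermediate vertex k = 0, 1, …, 2, update dist[i][j] ← min(dist[i][j], dist[i][k] + dist[k][j]). The final matrix gives, for each (i, j), the minimum total weight of any directed path from i to j (possibly empty when i = j).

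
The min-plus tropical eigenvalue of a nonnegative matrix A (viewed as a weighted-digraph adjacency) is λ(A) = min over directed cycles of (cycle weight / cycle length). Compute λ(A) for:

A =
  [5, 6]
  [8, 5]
λ(A) = 5

Enumerate directed cycles and compute their means (weight / length). Sample:
  cycle 0 → 0: weight = 5, length = 1, mean = 5/1 ≈ 5.000
  cycle 1 → 1: weight = 5, length = 1, mean = 5/1 ≈ 5.000
  cycle 0 → 1 → 0: weight = 14, length = 2, mean = 14/2 ≈ 7.000
  cycle 1 → 0 → 1: weight = 14, length = 2, mean = 14/2 ≈ 7.000
Minimum mean = 5.000, attained e.g. along the cycle 0 → 0 with weight 5 and length 1. So λ(A) = 5/1 = 5.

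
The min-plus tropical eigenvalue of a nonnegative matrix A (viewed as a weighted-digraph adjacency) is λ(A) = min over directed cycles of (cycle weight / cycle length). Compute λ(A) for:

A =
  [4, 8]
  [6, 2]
λ(A) = 2

Enumerate directed cycles and compute their means (weight / length). Sample:
  cycle 0 → 0: weight = 4, length = 1, mean = 4/1 ≈ 4.000
  cycle 1 → 1: weight = 2, length = 1, mean = 2/1 ≈ 2.000
  cycle 0 → 1 → 0: weight = 14, length = 2, mean = 14/2 ≈ 7.000
  cycle 1 → 0 → 1: weight = 14, length = 2, mean = 14/2 ≈ 7.000
Minimum mean = 2.000, attained e.g. along the cycle 1 → 1 with weight 2 and length 1. So λ(A) = 2/1 = 2.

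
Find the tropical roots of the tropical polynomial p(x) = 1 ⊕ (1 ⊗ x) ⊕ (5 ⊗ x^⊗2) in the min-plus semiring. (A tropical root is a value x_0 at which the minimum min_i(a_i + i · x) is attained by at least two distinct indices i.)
Roots: {-4, 0}

Each tropical root is a break point of the lower envelope of the lines y = a_i + i · x (there are 3 lines, with slopes 0, 1, ..., 2). Only the lines that attain the minimum somewhere contribute to roots; other lines are dominated. Here the surviving (envelope) indices are i = 2, i = 1, i = 0.
Intersections between consecutive envelope lines give the roots: for adjacent envelope indices i < j the intersection is x = (a_i − a_j) / (j − i). Reading off the sorted break points: {-4, 0}.
Verification: at each break x_0, at least two indices attain the minimum of min_i(a_i + i · x_0).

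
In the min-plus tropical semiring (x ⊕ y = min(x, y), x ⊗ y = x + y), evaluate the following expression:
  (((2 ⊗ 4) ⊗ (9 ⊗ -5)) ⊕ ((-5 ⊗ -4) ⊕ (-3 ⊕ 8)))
(((2 ⊗ 4) ⊗ (9 ⊗ -5)) ⊕ ((-5 ⊗ -4) ⊕ (-3 ⊕ 8))) = -9

Expand innermost to outermost. Recall ⊕ takes the minimum of its arguments and ⊗ takes their sum. Working out the expression (((2 ⊗ 4) ⊗ (9 ⊗ -5)) ⊕ ((-5 ⊗ -4) ⊕ (-3 ⊕ 8))) gives -9.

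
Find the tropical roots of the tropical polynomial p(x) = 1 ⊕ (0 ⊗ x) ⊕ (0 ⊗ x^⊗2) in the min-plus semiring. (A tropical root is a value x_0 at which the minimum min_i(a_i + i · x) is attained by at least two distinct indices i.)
Roots: {0, 1}

Each tropical root is a break point of the lower envelope of the lines y = a_i + i · x (there are 3 lines, with slopes 0, 1, ..., 2). Only the lines that attain the minimum somewhere contribute to roots; other lines are dominated. Here the surviving (envelope) indices are i = 2, i = 1, i = 0.
Intersections between consecutive envelope lines give the roots: for adjacent envelope indices i < j the intersection is x = (a_i − a_j) / (j − i). Reading off the sorted break points: {0, 1}.
Verification: at each break x_0, at least two indices attain the minimum of min_i(a_i + i · x_0).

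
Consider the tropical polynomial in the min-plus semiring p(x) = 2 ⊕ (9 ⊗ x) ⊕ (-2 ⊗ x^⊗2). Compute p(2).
p(2) = 2

A tropical monomial a ⊗ x^⊗i evaluates to a + i · x. Evaluating each term at x = 2:
  Term 0 contributes 2 + 0 · 2 = 2
  Term 1 contributes 9 + 1 · 2 = 11
  Term 2 contributes -2 + 2 · 2 = 2
p(2) = ⊕ of these = min[2, 11, 2] = 2.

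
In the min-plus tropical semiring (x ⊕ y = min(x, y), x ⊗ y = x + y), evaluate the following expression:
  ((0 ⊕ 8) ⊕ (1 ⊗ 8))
((0 ⊕ 8) ⊕ (1 ⊗ 8)) = 0

Expand innermost to outermost. Recall ⊕ takes the minimum of its arguments and ⊗ takes their sum. Working out the expression ((0 ⊕ 8) ⊕ (1 ⊗ 8)) gives 0.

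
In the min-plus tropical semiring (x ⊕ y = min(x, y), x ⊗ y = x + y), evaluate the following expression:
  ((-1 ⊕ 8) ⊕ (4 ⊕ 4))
((-1 ⊕ 8) ⊕ (4 ⊕ 4)) = -1

Expand innermost to outermost. Recall ⊕ takes the minimum of its arguments and ⊗ takes their sum. Working out the expression ((-1 ⊕ 8) ⊕ (4 ⊕ 4)) gives -1.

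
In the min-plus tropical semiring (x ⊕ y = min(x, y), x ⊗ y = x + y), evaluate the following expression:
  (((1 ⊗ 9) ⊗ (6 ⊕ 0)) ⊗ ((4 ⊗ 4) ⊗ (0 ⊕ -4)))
(((1 ⊗ 9) ⊗ (6 ⊕ 0)) ⊗ ((4 ⊗ 4) ⊗ (0 ⊕ -4))) = 14

Expand innermost to outermost. Recall ⊕ takes the minimum of its arguments and ⊗ takes their sum. Working out the expression (((1 ⊗ 9) ⊗ (6 ⊕ 0)) ⊗ ((4 ⊗ 4) ⊗ (0 ⊕ -4))) gives 14.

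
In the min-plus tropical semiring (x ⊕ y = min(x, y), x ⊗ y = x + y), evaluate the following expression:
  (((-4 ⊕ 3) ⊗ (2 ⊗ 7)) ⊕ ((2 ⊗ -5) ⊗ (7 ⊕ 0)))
(((-4 ⊕ 3) ⊗ (2 ⊗ 7)) ⊕ ((2 ⊗ -5) ⊗ (7 ⊕ 0))) = -3

Expand innermost to outermost. Recall ⊕ takes the minimum of its arguments and ⊗ takes their sum. Working out the expression (((-4 ⊕ 3) ⊗ (2 ⊗ 7)) ⊕ ((2 ⊗ -5) ⊗ (7 ⊕ 0))) gives -3.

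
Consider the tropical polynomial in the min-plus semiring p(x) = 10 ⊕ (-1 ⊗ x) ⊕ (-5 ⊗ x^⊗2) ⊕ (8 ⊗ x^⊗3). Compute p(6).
p(6) = 5

A tropical monomial a ⊗ x^⊗i evaluates to a + i · x. Evaluating each term at x = 6:
  Term 0 contributes 10 + 0 · 6 = 10
  Term 1 contributes -1 + 1 · 6 = 5
  Term 2 contributes -5 + 2 · 6 = 7
  Term 3 contributes 8 + 3 · 6 = 26
p(6) = ⊕ of these = min[10, 5, 7, 26] = 5.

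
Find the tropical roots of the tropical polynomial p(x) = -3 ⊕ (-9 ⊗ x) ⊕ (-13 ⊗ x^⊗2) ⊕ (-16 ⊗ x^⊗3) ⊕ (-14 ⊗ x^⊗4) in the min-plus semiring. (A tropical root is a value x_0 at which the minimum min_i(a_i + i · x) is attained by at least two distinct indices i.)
Roots: {-2, 3, 4, 6}

Each tropical root is a break point of the lower envelope of the lines y = a_i + i · x (there are 5 lines, with slopes 0, 1, ..., 4). Only the lines that attain the minimum somewhere contribute to roots; other lines are dominated. Here the surviving (envelope) indices are i = 4, i = 3, i = 2, i = 1, i = 0.
Intersections between consecutive envelope lines give the roots: for adjacent envelope indices i < j the intersection is x = (a_i − a_j) / (j − i). Reading off the sorted break points: {-2, 3, 4, 6}.
Verification: at each break x_0, at least two indices attain the minimum of min_i(a_i + i · x_0).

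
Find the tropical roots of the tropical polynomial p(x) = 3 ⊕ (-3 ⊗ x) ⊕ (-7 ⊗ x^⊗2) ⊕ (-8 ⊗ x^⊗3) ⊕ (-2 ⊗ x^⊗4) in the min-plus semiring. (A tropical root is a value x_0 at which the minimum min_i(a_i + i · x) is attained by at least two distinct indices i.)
Roots: {-6, 1, 4, 6}

Each tropical root is a break point of the lower envelope of the lines y = a_i + i · x (there are 5 lines, with slopes 0, 1, ..., 4). Only the lines that attain the minimum somewhere contribute to roots; other lines are dominated. Here the surviving (envelope) indices are i = 4, i = 3, i = 2, i = 1, i = 0.
Intersections between consecutive envelope lines give the roots: for adjacent envelope indices i < j the intersection is x = (a_i − a_j) / (j − i). Reading off the sorted break points: {-6, 1, 4, 6}.
Verification: at each break x_0, at least two indices attain the minimum of min_i(a_i + i · x_0).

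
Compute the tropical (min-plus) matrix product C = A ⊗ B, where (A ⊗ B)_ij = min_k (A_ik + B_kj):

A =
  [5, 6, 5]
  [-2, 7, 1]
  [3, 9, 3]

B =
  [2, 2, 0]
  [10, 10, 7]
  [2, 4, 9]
A ⊗ B =
  [7, 7, 5]
  [0, 0, -2]
  [5, 5, 3]

Apply the min-plus product entry-by-entry:
  C[0][0] = min over k of (A[0][0] + B[0][0] = 5 + 2 = 7, A[0][1] + B[1][0] = 6 + 10 = 16, A[0][2] + B[2][0] = 5 + 2 = 7) = 7 (attained at k = 0)
  C[0][1] = min over k of (A[0][0] + B[0][1] = 5 + 2 = 7, A[0][1] + B[1][1] = 6 + 10 = 16, A[0][2] + B[2][1] = 5 + 4 = 9) = 7 (attained at k = 0)
  C[0][2] = min over k of (A[0][0] + B[0][2] = 5 + 0 = 5, A[0][1] + B[1][2] = 6 + 7 = 13, A[0][2] + B[2][2] = 5 + 9 = 14) = 5 (attained at k = 0)
  C[1][0] = min over k of (A[1][0] + B[0][0] = -2 + 2 = 0, A[1][1] + B[1][0] = 7 + 10 = 17, A[1][2] + B[2][0] = 1 + 2 = 3) = 0 (attained at k = 0)
  C[1][1] = min over k of (A[1][0] + B[0][1] = -2 + 2 = 0, A[1][1] + B[1][1] = 7 + 10 = 17, A[1][2] + B[2][1] = 1 + 4 = 5) = 0 (attained at k = 0)
  C[1][2] = min over k of (A[1][0] + B[0][2] = -2 + 0 = -2, A[1][1] + B[1][2] = 7 + 7 = 14, A[1][2] + B[2][2] = 1 + 9 = 10) = -2 (attained at k = 0)
  C[2][0] = min over k of (A[2][0] + B[0][0] = 3 + 2 = 5, A[2][1] + B[1][0] = 9 + 10 = 19, A[2][2] + B[2][0] = 3 + 2 = 5) = 5 (attained at k = 0)
  C[2][1] = min over k of (A[2][0] + B[0][1] = 3 + 2 = 5, A[2][1] + B[1][1] = 9 + 10 = 19, A[2][2] + B[2][1] = 3 + 4 = 7) = 5 (attained at k = 0)
  C[2][2] = min over k of (A[2][0] + B[0][2] = 3 + 0 = 3, A[2][1] + B[1][2] = 9 + 7 = 16, A[2][2] + B[2][2] = 3 + 9 = 12) = 3 (attained at k = 0)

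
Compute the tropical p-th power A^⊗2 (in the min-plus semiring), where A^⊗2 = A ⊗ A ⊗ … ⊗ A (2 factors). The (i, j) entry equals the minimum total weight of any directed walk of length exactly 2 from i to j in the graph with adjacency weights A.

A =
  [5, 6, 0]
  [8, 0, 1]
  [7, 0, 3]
A^⊗2 =
  [7, 0, 3]
  [8, 0, 1]
  [8, 0, 1]

Each entry (A^⊗2)_ij equals the minimum over all length-2 walks i = v_0 → v_1 → … → v_2 = j of Σ_t A[v_t][v_{t+1}]. For example, for (i, j) = (0, 2) we minimise over 3 possible intermediate vertex sequences; the minimum is 3, attained along the walk 0 → 2 → 2.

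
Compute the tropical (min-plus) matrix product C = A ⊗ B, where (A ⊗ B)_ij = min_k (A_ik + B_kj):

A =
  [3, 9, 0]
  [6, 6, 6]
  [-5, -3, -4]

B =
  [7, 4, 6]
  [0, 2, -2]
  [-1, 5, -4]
A ⊗ B =
  [-1, 5, -4]
  [5, 8, 2]
  [-5, -1, -8]

Apply the min-plus product entry-by-entry:
  C[0][0] = min over k of (A[0][0] + B[0][0] = 3 + 7 = 10, A[0][1] + B[1][0] = 9 + 0 = 9, A[0][2] + B[2][0] = 0 + -1 = -1) = -1 (attained at k = 2)
  C[0][1] = min over k of (A[0][0] + B[0][1] = 3 + 4 = 7, A[0][1] + B[1][1] = 9 + 2 = 11, A[0][2] + B[2][1] = 0 + 5 = 5) = 5 (attained at k = 2)
  C[0][2] = min over k of (A[0][0] + B[0][2] = 3 + 6 = 9, A[0][1] + B[1][2] = 9 + -2 = 7, A[0][2] + B[2][2] = 0 + -4 = -4) = -4 (attained at k = 2)
  C[1][0] = min over k of (A[1][0] + B[0][0] = 6 + 7 = 13, A[1][1] + B[1][0] = 6 + 0 = 6, A[1][2] + B[2][0] = 6 + -1 = 5) = 5 (attained at k = 2)
  C[1][1] = min over k of (A[1][0] + B[0][1] = 6 + 4 = 10, A[1][1] + B[1][1] = 6 + 2 = 8, A[1][2] + B[2][1] = 6 + 5 = 11) = 8 (attained at k = 1)
  C[1][2] = min over k of (A[1][0] + B[0][2] = 6 + 6 = 12, A[1][1] + B[1][2] = 6 + -2 = 4, A[1][2] + B[2][2] = 6 + -4 = 2) = 2 (attained at k = 2)
  C[2][0] = min over k of (A[2][0] + B[0][0] = -5 + 7 = 2, A[2][1] + B[1][0] = -3 + 0 = -3, A[2][2] + B[2][0] = -4 + -1 = -5) = -5 (attained at k = 2)
  C[2][1] = min over k of (A[2][0] + B[0][1] = -5 + 4 = -1, A[2][1] + B[1][1] = -3 + 2 = -1, A[2][2] + B[2][1] = -4 + 5 = 1) = -1 (attained at k = 0)
  C[2][2] = min over k of (A[2][0] + B[0][2] = -5 + 6 = 1, A[2][1] + B[1][2] = -3 + -2 = -5, A[2][2] + B[2][2] = -4 + -4 = -8) = -8 (attained at k = 2)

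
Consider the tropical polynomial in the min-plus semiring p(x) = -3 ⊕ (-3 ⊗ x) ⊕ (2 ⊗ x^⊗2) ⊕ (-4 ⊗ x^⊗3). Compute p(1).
p(1) = -3

A tropical monomial a ⊗ x^⊗i evaluates to a + i · x. Evaluating each term at x = 1:
  Term 0 contributes -3 + 0 · 1 = -3
  Term 1 contributes -3 + 1 · 1 = -2
  Term 2 contributes 2 + 2 · 1 = 4
  Term 3 contributes -4 + 3 · 1 = -1
p(1) = ⊕ of these = min[-3, -2, 4, -1] = -3.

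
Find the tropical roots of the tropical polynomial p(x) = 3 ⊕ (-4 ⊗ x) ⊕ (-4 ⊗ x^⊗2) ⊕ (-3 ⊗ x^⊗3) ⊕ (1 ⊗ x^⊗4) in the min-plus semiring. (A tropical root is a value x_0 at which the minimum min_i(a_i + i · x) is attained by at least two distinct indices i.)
Roots: {-4, -1, 0, 7}

Each tropical root is a break point of the lower envelope of the lines y = a_i + i · x (there are 5 lines, with slopes 0, 1, ..., 4). Only the lines that attain the minimum somewhere contribute to roots; other lines are dominated. Here the surviving (envelope) indices are i = 4, i = 3, i = 2, i = 1, i = 0.
Intersections between consecutive envelope lines give the roots: for adjacent envelope indices i < j the intersection is x = (a_i − a_j) / (j − i). Reading off the sorted break points: {-4, -1, 0, 7}.
Verification: at each break x_0, at least two indices attain the minimum of min_i(a_i + i · x_0).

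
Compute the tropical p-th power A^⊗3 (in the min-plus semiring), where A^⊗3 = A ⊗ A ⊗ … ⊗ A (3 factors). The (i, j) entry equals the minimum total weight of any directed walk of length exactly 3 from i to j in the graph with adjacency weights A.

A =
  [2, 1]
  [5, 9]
A^⊗3 =
  [6, 5]
  [9, 8]

Each entry (A^⊗3)_ij equals the minimum over all length-3 walks i = v_0 → v_1 → … → v_3 = j of Σ_t A[v_t][v_{t+1}]. For example, for (i, j) = (0, 1) we minimise over 4 possible intermediate vertex sequences; the minimum is 5, attained along the walk 0 → 0 → 0 → 1.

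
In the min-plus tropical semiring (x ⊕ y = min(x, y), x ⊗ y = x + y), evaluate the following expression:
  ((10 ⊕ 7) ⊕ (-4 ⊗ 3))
((10 ⊕ 7) ⊕ (-4 ⊗ 3)) = -1

Expand innermost to outermost. Recall ⊕ takes the minimum of its arguments and ⊗ takes their sum. Working out the expression ((10 ⊕ 7) ⊕ (-4 ⊗ 3)) gives -1.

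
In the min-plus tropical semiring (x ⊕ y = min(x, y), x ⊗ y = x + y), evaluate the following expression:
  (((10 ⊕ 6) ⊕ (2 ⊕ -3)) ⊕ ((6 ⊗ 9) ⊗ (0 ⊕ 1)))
(((10 ⊕ 6) ⊕ (2 ⊕ -3)) ⊕ ((6 ⊗ 9) ⊗ (0 ⊕ 1))) = -3

Expand innermost to outermost. Recall ⊕ takes the minimum of its arguments and ⊗ takes their sum. Working out the expression (((10 ⊕ 6) ⊕ (2 ⊕ -3)) ⊕ ((6 ⊗ 9) ⊗ (0 ⊕ 1))) gives -3.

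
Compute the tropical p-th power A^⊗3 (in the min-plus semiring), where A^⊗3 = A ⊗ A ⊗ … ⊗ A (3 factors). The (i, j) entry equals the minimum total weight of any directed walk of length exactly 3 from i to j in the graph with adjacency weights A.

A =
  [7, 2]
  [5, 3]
A^⊗3 =
  [10, 8]
  [11, 9]

Each entry (A^⊗3)_ij equals the minimum over all length-3 walks i = v_0 → v_1 → … → v_3 = j of Σ_t A[v_t][v_{t+1}]. For example, for (i, j) = (0, 1) we minimise over 4 possible intermediate vertex sequences; the minimum is 8, attained along the walk 0 → 1 → 1 → 1.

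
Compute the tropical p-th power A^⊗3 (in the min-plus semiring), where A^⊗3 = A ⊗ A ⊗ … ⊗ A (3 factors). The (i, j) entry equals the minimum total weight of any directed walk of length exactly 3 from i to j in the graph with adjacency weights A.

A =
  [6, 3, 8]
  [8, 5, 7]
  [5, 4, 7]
A^⊗3 =
  [15, 13, 15]
  [17, 15, 17]
  [16, 13, 15]

Each entry (A^⊗3)_ij equals the minimum over all length-3 walks i = v_0 → v_1 → … → v_3 = j of Σ_t A[v_t][v_{t+1}]. For example, for (i, j) = (0, 2) we minimise over 9 possible intermediate vertex sequences; the minimum is 15, attained along the walk 0 → 1 → 1 → 2.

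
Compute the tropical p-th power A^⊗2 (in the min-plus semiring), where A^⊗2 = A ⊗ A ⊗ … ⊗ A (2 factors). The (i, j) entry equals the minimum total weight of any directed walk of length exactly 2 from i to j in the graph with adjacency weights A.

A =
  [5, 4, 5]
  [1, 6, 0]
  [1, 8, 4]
A^⊗2 =
  [5, 9, 4]
  [1, 5, 4]
  [5, 5, 6]

Each entry (A^⊗2)_ij equals the minimum over all length-2 walks i = v_0 → v_1 → … → v_2 = j of Σ_t A[v_t][v_{t+1}]. For example, for (i, j) = (0, 2) we minimise over 3 possible intermediate vertex sequences; the minimum is 4, attained along the walk 0 → 1 → 2.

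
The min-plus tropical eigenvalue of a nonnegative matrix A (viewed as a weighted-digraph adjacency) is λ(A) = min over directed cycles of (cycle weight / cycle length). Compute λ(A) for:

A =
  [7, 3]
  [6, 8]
λ(A) = 9/2

Enumerate directed cycles and compute their means (weight / length). Sample:
  cycle 0 → 0: weight = 7, length = 1, mean = 7/1 ≈ 7.000
  cycle 1 → 1: weight = 8, length = 1, mean = 8/1 ≈ 8.000
  cycle 0 → 1 → 0: weight = 9, length = 2, mean = 9/2 ≈ 4.500
  cycle 1 → 0 → 1: weight = 9, length = 2, mean = 9/2 ≈ 4.500
Minimum mean = 4.500, attained e.g. along the cycle 0 → 1 → 0 with weight 9 and length 2. So λ(A) = 9/2 = 9/2.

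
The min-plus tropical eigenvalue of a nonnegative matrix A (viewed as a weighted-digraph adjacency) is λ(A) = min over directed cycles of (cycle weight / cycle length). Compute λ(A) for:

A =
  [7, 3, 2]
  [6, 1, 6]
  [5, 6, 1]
λ(A) = 1

Enumerate directed cycles and compute their means (weight / length). Sample:
  cycle 0 → 0: weight = 7, length = 1, mean = 7/1 ≈ 7.000
  cycle 1 → 1: weight = 1, length = 1, mean = 1/1 ≈ 1.000
  cycle 2 → 2: weight = 1, length = 1, mean = 1/1 ≈ 1.000
  cycle 0 → 1 → 0: weight = 9, length = 2, mean = 9/2 ≈ 4.500
  cycle 0 → 2 → 0: weight = 7, length = 2, mean = 7/2 ≈ 3.500
  cycle 1 → 0 → 1: weight = 9, length = 2, mean = 9/2 ≈ 4.500
Minimum mean = 1.000, attained e.g. along the cycle 1 → 1 with weight 1 and length 1. So λ(A) = 1/1 = 1.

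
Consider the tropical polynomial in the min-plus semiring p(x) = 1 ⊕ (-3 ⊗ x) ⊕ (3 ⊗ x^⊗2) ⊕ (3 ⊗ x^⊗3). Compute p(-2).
p(-2) = -5

A tropical monomial a ⊗ x^⊗i evaluates to a + i · x. Evaluating each term at x = -2:
  Term 0 contributes 1 + 0 · -2 = 1
  Term 1 contributes -3 + 1 · -2 = -5
  Term 2 contributes 3 + 2 · -2 = -1
  Term 3 contributes 3 + 3 · -2 = -3
p(-2) = ⊕ of these = min[1, -5, -1, -3] = -5.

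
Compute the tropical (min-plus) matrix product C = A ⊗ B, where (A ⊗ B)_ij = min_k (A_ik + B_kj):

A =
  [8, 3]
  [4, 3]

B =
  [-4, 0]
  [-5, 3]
A ⊗ B =
  [-2, 6]
  [-2, 4]

Apply the min-plus product entry-by-entry:
  C[0][0] = min over k of (A[0][0] + B[0][0] = 8 + -4 = 4, A[0][1] + B[1][0] = 3 + -5 = -2) = -2 (attained at k = 1)
  C[0][1] = min over k of (A[0][0] + B[0][1] = 8 + 0 = 8, A[0][1] + B[1][1] = 3 + 3 = 6) = 6 (attained at k = 1)
  C[1][0] = min over k of (A[1][0] + B[0][0] = 4 + -4 = 0, A[1][1] + B[1][0] = 3 + -5 = -2) = -2 (attained at k = 1)
  C[1][1] = min over k of (A[1][0] + B[0][1] = 4 + 0 = 4, A[1][1] + B[1][1] = 3 + 3 = 6) = 4 (attained at k = 0)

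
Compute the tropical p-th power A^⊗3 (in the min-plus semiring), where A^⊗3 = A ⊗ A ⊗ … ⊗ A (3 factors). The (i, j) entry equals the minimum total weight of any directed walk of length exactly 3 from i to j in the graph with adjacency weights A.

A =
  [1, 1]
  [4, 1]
A^⊗3 =
  [3, 3]
  [6, 3]

Each entry (A^⊗3)_ij equals the minimum over all length-3 walks i = v_0 → v_1 → … → v_3 = j of Σ_t A[v_t][v_{t+1}]. For example, for (i, j) = (0, 1) we minimise over 4 possible intermediate vertex sequences; the minimum is 3, attained along the walk 0 → 0 → 0 → 1.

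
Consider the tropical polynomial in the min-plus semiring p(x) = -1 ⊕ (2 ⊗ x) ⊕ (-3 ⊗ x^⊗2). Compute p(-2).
p(-2) = -7

A tropical monomial a ⊗ x^⊗i evaluates to a + i · x. Evaluating each term at x = -2:
  Term 0 contributes -1 + 0 · -2 = -1
  Term 1 contributes 2 + 1 · -2 = 0
  Term 2 contributes -3 + 2 · -2 = -7
p(-2) = ⊕ of these = min[-1, 0, -7] = -7.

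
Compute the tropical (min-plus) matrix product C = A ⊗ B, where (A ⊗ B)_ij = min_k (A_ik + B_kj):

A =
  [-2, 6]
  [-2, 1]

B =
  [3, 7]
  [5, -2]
A ⊗ B =
  [1, 4]
  [1, -1]

Apply the min-plus product entry-by-entry:
  C[0][0] = min over k of (A[0][0] + B[0][0] = -2 + 3 = 1, A[0][1] + B[1][0] = 6 + 5 = 11) = 1 (attained at k = 0)
  C[0][1] = min over k of (A[0][0] + B[0][1] = -2 + 7 = 5, A[0][1] + B[1][1] = 6 + -2 = 4) = 4 (attained at k = 1)
  C[1][0] = min over k of (A[1][0] + B[0][0] = -2 + 3 = 1, A[1][1] + B[1][0] = 1 + 5 = 6) = 1 (attained at k = 0)
  C[1][1] = min over k of (A[1][0] + B[0][1] = -2 + 7 = 5, A[1][1] + B[1][1] = 1 + -2 = -1) = -1 (attained at k = 1)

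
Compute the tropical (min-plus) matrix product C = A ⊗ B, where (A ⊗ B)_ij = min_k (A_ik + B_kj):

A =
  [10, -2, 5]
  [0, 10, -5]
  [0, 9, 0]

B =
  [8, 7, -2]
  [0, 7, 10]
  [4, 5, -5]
A ⊗ B =
  [-2, 5, 0]
  [-1, 0, -10]
  [4, 5, -5]

Apply the min-plus product entry-by-entry:
  C[0][0] = min over k of (A[0][0] + B[0][0] = 10 + 8 = 18, A[0][1] + B[1][0] = -2 + 0 = -2, A[0][2] + B[2][0] = 5 + 4 = 9) = -2 (attained at k = 1)
  C[0][1] = min over k of (A[0][0] + B[0][1] = 10 + 7 = 17, A[0][1] + B[1][1] = -2 + 7 = 5, A[0][2] + B[2][1] = 5 + 5 = 10) = 5 (attained at k = 1)
  C[0][2] = min over k of (A[0][0] + B[0][2] = 10 + -2 = 8, A[0][1] + B[1][2] = -2 + 10 = 8, A[0][2] + B[2][2] = 5 + -5 = 0) = 0 (attained at k = 2)
  C[1][0] = min over k of (A[1][0] + B[0][0] = 0 + 8 = 8, A[1][1] + B[1][0] = 10 + 0 = 10, A[1][2] + B[2][0] = -5 + 4 = -1) = -1 (attained at k = 2)
  C[1][1] = min over k of (A[1][0] + B[0][1] = 0 + 7 = 7, A[1][1] + B[1][1] = 10 + 7 = 17, A[1][2] + B[2][1] = -5 + 5 = 0) = 0 (attained at k = 2)
  C[1][2] = min over k of (A[1][0] + B[0][2] = 0 + -2 = -2, A[1][1] + B[1][2] = 10 + 10 = 20, A[1][2] + B[2][2] = -5 + -5 = -10) = -10 (attained at k = 2)
  C[2][0] = min over k of (A[2][0] + B[0][0] = 0 + 8 = 8, A[2][1] + B[1][0] = 9 + 0 = 9, A[2][2] + B[2][0] = 0 + 4 = 4) = 4 (attained at k = 2)
  C[2][1] = min over k of (A[2][0] + B[0][1] = 0 + 7 = 7, A[2][1] + B[1][1] = 9 + 7 = 16, A[2][2] + B[2][1] = 0 + 5 = 5) = 5 (attained at k = 2)
  C[2][2] = min over k of (A[2][0] + B[0][2] = 0 + -2 = -2, A[2][1] + B[1][2] = 9 + 10 = 19, A[2][2] + B[2][2] = 0 + -5 = -5) = -5 (attained at k = 2)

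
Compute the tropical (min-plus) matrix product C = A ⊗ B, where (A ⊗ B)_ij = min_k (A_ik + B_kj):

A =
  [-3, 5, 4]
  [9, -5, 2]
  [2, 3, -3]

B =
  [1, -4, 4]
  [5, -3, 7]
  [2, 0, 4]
A ⊗ B =
  [-2, -7, 1]
  [0, -8, 2]
  [-1, -3, 1]

Apply the min-plus product entry-by-entry:
  C[0][0] = min over k of (A[0][0] + B[0][0] = -3 + 1 = -2, A[0][1] + B[1][0] = 5 + 5 = 10, A[0][2] + B[2][0] = 4 + 2 = 6) = -2 (attained at k = 0)
  C[0][1] = min over k of (A[0][0] + B[0][1] = -3 + -4 = -7, A[0][1] + B[1][1] = 5 + -3 = 2, A[0][2] + B[2][1] = 4 + 0 = 4) = -7 (attained at k = 0)
  C[0][2] = min over k of (A[0][0] + B[0][2] = -3 + 4 = 1, A[0][1] + B[1][2] = 5 + 7 = 12, A[0][2] + B[2][2] = 4 + 4 = 8) = 1 (attained at k = 0)
  C[1][0] = min over k of (A[1][0] + B[0][0] = 9 + 1 = 10, A[1][1] + B[1][0] = -5 + 5 = 0, A[1][2] + B[2][0] = 2 + 2 = 4) = 0 (attained at k = 1)
  C[1][1] = min over k of (A[1][0] + B[0][1] = 9 + -4 = 5, A[1][1] + B[1][1] = -5 + -3 = -8, A[1][2] + B[2][1] = 2 + 0 = 2) = -8 (attained at k = 1)
  C[1][2] = min over k of (A[1][0] + B[0][2] = 9 + 4 = 13, A[1][1] + B[1][2] = -5 + 7 = 2, A[1][2] + B[2][2] = 2 + 4 = 6) = 2 (attained at k = 1)
  C[2][0] = min over k of (A[2][0] + B[0][0] = 2 + 1 = 3, A[2][1] + B[1][0] = 3 + 5 = 8, A[2][2] + B[2][0] = -3 + 2 = -1) = -1 (attained at k = 2)
  C[2][1] = min over k of (A[2][0] + B[0][1] = 2 + -4 = -2, A[2][1] + B[1][1] = 3 + -3 = 0, A[2][2] + B[2][1] = -3 + 0 = -3) = -3 (attained at k = 2)
  C[2][2] = min over k of (A[2][0] + B[0][2] = 2 + 4 = 6, A[2][1] + B[1][2] = 3 + 7 = 10, A[2][2] + B[2][2] = -3 + 4 = 1) = 1 (attained at k = 2)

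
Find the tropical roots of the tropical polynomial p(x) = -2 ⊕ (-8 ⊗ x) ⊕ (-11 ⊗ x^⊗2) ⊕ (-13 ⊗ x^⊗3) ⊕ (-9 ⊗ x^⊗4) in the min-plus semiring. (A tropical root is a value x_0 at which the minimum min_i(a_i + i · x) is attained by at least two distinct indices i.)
Roots: {-4, 2, 3, 6}

Each tropical root is a break point of the lower envelope of the lines y = a_i + i · x (there are 5 lines, with slopes 0, 1, ..., 4). Only the lines that attain the minimum somewhere contribute to roots; other lines are dominated. Here the surviving (envelope) indices are i = 4, i = 3, i = 2, i = 1, i = 0.
Intersections between consecutive envelope lines give the roots: for adjacent envelope indices i < j the intersection is x = (a_i − a_j) / (j − i). Reading off the sorted break points: {-4, 2, 3, 6}.
Verification: at each break x_0, at least two indices attain the minimum of min_i(a_i + i · x_0).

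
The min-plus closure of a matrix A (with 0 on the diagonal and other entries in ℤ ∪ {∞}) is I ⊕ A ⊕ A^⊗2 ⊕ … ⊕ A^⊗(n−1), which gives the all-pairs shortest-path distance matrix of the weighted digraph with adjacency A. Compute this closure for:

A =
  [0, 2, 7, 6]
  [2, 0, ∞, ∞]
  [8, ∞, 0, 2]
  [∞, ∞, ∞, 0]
Closure =
  [0, 2, 7, 6]
  [2, 0, 9, 8]
  [8, 10, 0, 2]
  [∞, ∞, ∞, 0]

This is the Floyd-Warshall all-pairs shortest-path computation. For each intermediate vertex k = 0, 1, …, 3, update dist[i][j] ← min(dist[i][j], dist[i][k] + dist[k][j]). The final matrix gives, for each (i, j), the minimum total weight of any directed path from i to j (possibly empty when i = j).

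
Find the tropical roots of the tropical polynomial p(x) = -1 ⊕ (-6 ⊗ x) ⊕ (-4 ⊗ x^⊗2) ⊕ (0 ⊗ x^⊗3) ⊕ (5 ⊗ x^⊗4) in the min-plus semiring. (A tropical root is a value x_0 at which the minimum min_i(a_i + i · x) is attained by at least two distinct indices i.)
Roots: {-5, -4, -2, 5}

Each tropical root is a break point of the lower envelope of the lines y = a_i + i · x (there are 5 lines, with slopes 0, 1, ..., 4). Only the lines that attain the minimum somewhere contribute to roots; other lines are dominated. Here the surviving (envelope) indices are i = 4, i = 3, i = 2, i = 1, i = 0.
Intersections between consecutive envelope lines give the roots: for adjacent envelope indices i < j the intersection is x = (a_i − a_j) / (j − i). Reading off the sorted break points: {-5, -4, -2, 5}.
Verification: at each break x_0, at least two indices attain the minimum of min_i(a_i + i · x_0).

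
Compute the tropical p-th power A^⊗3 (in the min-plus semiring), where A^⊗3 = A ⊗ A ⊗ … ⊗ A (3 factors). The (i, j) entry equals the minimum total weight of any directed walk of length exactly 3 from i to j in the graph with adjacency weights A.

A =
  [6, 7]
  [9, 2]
A^⊗3 =
  [18, 11]
  [13, 6]

Each entry (A^⊗3)_ij equals the minimum over all length-3 walks i = v_0 → v_1 → … → v_3 = j of Σ_t A[v_t][v_{t+1}]. For example, for (i, j) = (0, 1) we minimise over 4 possible intermediate vertex sequences; the minimum is 11, attained along the walk 0 → 1 → 1 → 1.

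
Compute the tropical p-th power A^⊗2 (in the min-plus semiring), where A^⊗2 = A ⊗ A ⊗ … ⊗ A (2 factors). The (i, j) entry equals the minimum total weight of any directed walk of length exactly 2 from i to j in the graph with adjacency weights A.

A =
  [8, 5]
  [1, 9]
A^⊗2 =
  [6, 13]
  [9, 6]

Each entry (A^⊗2)_ij equals the minimum over all length-2 walks i = v_0 → v_1 → … → v_2 = j of Σ_t A[v_t][v_{t+1}]. For example, for (i, j) = (0, 1) we minimise over 2 possible intermediate vertex sequences; the minimum is 13, attained along the walk 0 → 0 → 1.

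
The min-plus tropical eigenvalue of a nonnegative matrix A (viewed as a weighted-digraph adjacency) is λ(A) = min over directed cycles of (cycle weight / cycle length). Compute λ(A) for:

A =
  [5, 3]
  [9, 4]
λ(A) = 4

Enumerate directed cycles and compute their means (weight / length). Sample:
  cycle 0 → 0: weight = 5, length = 1, mean = 5/1 ≈ 5.000
  cycle 1 → 1: weight = 4, length = 1, mean = 4/1 ≈ 4.000
  cycle 0 → 1 → 0: weight = 12, length = 2, mean = 12/2 ≈ 6.000
  cycle 1 → 0 → 1: weight = 12, length = 2, mean = 12/2 ≈ 6.000
Minimum mean = 4.000, attained e.g. along the cycle 1 → 1 with weight 4 and length 1. So λ(A) = 4/1 = 4.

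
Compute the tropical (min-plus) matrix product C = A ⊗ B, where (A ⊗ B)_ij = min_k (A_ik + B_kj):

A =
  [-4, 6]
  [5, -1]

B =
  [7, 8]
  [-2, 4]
A ⊗ B =
  [3, 4]
  [-3, 3]

Apply the min-plus product entry-by-entry:
  C[0][0] = min over k of (A[0][0] + B[0][0] = -4 + 7 = 3, A[0][1] + B[1][0] = 6 + -2 = 4) = 3 (attained at k = 0)
  C[0][1] = min over k of (A[0][0] + B[0][1] = -4 + 8 = 4, A[0][1] + B[1][1] = 6 + 4 = 10) = 4 (attained at k = 0)
  C[1][0] = min over k of (A[1][0] + B[0][0] = 5 + 7 = 12, A[1][1] + B[1][0] = -1 + -2 = -3) = -3 (attained at k = 1)
  C[1][1] = min over k of (A[1][0] + B[0][1] = 5 + 8 = 13, A[1][1] + B[1][1] = -1 + 4 = 3) = 3 (attained at k = 1)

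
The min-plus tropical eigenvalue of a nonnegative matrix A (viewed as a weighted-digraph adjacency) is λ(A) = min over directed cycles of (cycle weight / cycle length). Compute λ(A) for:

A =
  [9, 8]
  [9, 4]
λ(A) = 4

Enumerate directed cycles and compute their means (weight / length). Sample:
  cycle 0 → 0: weight = 9, length = 1, mean = 9/1 ≈ 9.000
  cycle 1 → 1: weight = 4, length = 1, mean = 4/1 ≈ 4.000
  cycle 0 → 1 → 0: weight = 17, length = 2, mean = 17/2 ≈ 8.500
  cycle 1 → 0 → 1: weight = 17, length = 2, mean = 17/2 ≈ 8.500
Minimum mean = 4.000, attained e.g. along the cycle 1 → 1 with weight 4 and length 1. So λ(A) = 4/1 = 4.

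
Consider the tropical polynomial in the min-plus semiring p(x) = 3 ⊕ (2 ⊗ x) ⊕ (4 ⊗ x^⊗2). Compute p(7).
p(7) = 3

A tropical monomial a ⊗ x^⊗i evaluates to a + i · x. Evaluating each term at x = 7:
  Term 0 contributes 3 + 0 · 7 = 3
  Term 1 contributes 2 + 1 · 7 = 9
  Term 2 contributes 4 + 2 · 7 = 18
p(7) = ⊕ of these = min[3, 9, 18] = 3.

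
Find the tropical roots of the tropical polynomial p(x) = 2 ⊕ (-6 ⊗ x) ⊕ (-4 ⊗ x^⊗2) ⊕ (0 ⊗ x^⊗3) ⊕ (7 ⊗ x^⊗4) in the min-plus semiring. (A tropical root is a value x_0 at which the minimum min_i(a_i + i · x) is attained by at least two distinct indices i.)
Roots: {-7, -4, -2, 8}

Each tropical root is a break point of the lower envelope of the lines y = a_i + i · x (there are 5 lines, with slopes 0, 1, ..., 4). Only the lines that attain the minimum somewhere contribute to roots; other lines are dominated. Here the surviving (envelope) indices are i = 4, i = 3, i = 2, i = 1, i = 0.
Intersections between consecutive envelope lines give the roots: for adjacent envelope indices i < j the intersection is x = (a_i − a_j) / (j − i). Reading off the sorted break points: {-7, -4, -2, 8}.
Verification: at each break x_0, at least two indices attain the minimum of min_i(a_i + i · x_0).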